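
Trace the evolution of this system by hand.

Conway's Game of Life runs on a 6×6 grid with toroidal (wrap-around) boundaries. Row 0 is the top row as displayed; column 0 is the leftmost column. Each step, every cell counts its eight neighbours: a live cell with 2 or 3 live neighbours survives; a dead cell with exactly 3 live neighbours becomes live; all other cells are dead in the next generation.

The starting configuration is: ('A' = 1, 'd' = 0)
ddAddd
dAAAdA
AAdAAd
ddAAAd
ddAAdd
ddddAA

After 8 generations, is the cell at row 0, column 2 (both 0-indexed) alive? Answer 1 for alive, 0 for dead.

gen 0: ddAddd
dAAAdA
AAdAAd
ddAAAd
ddAAdd
ddddAA
gen 1: AAAddA
dddddA
Addddd
dddddA
ddAddA
ddAdAd
gen 2: AAAAAA
dddddA
AddddA
AddddA
dddAAA
ddAdAd
gen 3: AAAddd
ddAAdd
ddddAd
dddddd
AddAdd
dddddd
gen 4: dAAAdd
ddAAdd
dddAdd
dddddd
dddddd
AdAddd
gen 5: dddddd
dAddAd
ddAAdd
dddddd
dddddd
ddAAdd
gen 6: ddAAdd
ddAAdd
ddAAdd
dddddd
dddddd
dddddd
gen 7: ddAAdd
dAddAd
ddAAdd
dddddd
dddddd
dddddd
gen 8: ddAAdd
dAddAd
ddAAdd
dddddd
dddddd
dddddd

1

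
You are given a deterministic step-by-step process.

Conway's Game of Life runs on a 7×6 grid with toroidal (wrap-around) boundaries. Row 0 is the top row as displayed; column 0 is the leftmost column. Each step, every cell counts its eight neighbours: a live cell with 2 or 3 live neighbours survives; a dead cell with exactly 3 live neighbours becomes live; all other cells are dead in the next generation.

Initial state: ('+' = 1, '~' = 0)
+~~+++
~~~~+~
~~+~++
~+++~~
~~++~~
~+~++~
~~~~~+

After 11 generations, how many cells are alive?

t=0: +~~+++
~~~~+~
~~+~++
~+++~~
~~++~~
~+~++~
~~~~~+
t=1: +~~+~~
+~~~~~
~++~++
~+~~~~
~~~~~~
~~~++~
~~+~~~
t=2: ~+~~~~
+~+++~
~++~~+
+++~~~
~~~~~~
~~~+~~
~~+~+~
t=3: ~+~~++
+~~+++
~~~~++
+~+~~~
~++~~~
~~~+~~
~~++~~
t=4: ~+~~~~
~~~+~~
~+~~~~
+~++~+
~+++~~
~+~+~~
~~++~~
t=5: ~~~+~~
~~+~~~
++~++~
+~~++~
~~~~~~
~+~~+~
~+~+~~
t=6: ~~~+~~
~++~+~
++~~+~
+++++~
~~~+++
~~+~~~
~~~++~
t=7: ~~~~~~
+++~++
~~~~+~
~~~~~~
+~~~~+
~~+~~+
~~+++~
t=8: +~~~~~
++~+++
++~++~
~~~~~+
+~~~~+
+++~~+
~~+++~
t=9: +~~~~~
~~~+~~
~+~+~~
~+~~~~
~~~~+~
~~+~~~
~~+++~
t=10: ~~+~+~
~~+~~~
~~~~~~
~~+~~~
~~~~~~
~~+~+~
~+++~~
t=11: ~~~~~~
~~~+~~
~~~~~~
~~~~~~
~~~+~~
~++~~~
~+~~+~

6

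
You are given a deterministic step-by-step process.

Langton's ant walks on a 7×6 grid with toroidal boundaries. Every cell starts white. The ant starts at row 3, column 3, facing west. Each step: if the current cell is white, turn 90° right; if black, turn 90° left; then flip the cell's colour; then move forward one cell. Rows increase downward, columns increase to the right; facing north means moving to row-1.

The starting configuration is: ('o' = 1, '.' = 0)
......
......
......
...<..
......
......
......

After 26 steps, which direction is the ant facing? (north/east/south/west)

step 0: ......
......
......
...<..
......
......
......
step 1: ......
......
...^..
...o..
......
......
......
step 2: ......
......
...o>.
...o..
......
......
......
step 3: ......
......
...oo.
...ov.
......
......
......
step 4: ......
......
...oo.
...<o.
......
......
......
step 5: ......
......
...oo.
....o.
...v..
......
......
step 6: ......
......
...oo.
....o.
..<o..
......
......
step 7: ......
......
...oo.
..^.o.
..oo..
......
......
step 8: ......
......
...oo.
..o>o.
..oo..
......
......
step 9: ......
......
...oo.
..ooo.
..ov..
......
......
step 10: ......
......
...oo.
..ooo.
..o.>.
......
......
step 11: ......
......
...oo.
..ooo.
..o.o.
....v.
......
step 12: ......
......
...oo.
..ooo.
..o.o.
...<o.
......
step 13: ......
......
...oo.
..ooo.
..o^o.
...oo.
......
step 14: ......
......
...oo.
..ooo.
..oo>.
...oo.
......
step 15: ......
......
...oo.
..oo^.
..oo..
...oo.
......
step 16: ......
......
...oo.
..o<..
..oo..
...oo.
......
step 17: ......
......
...oo.
..o...
..ov..
...oo.
......
step 18: ......
......
...oo.
..o...
..o.>.
...oo.
......
step 19: ......
......
...oo.
..o...
..o.o.
...ov.
......
step 20: ......
......
...oo.
..o...
..o.o.
...o.>
......
step 21: ......
......
...oo.
..o...
..o.o.
...o.o
.....v
step 22: ......
......
...oo.
..o...
..o.o.
...o.o
....<o
step 23: ......
......
...oo.
..o...
..o.o.
...o^o
....oo
step 24: ......
......
...oo.
..o...
..o.o.
...oo>
....oo
step 25: ......
......
...oo.
..o...
..o.o^
...oo.
....oo
step 26: ......
......
...oo.
..o...
>.o.oo
...oo.
....oo

east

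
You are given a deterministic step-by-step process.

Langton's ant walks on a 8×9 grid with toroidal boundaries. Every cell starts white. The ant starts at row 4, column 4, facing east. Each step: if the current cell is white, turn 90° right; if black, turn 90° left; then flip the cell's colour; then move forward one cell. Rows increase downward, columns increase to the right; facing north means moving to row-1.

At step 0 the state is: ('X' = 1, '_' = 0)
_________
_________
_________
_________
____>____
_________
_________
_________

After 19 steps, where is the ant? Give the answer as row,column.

t=0: _________
_________
_________
_________
____>____
_________
_________
_________
t=1: _________
_________
_________
_________
____X____
____v____
_________
_________
t=2: _________
_________
_________
_________
____X____
___<X____
_________
_________
t=3: _________
_________
_________
_________
___^X____
___XX____
_________
_________
t=4: _________
_________
_________
_________
___X>____
___XX____
_________
_________
t=5: _________
_________
_________
____^____
___X_____
___XX____
_________
_________
t=6: _________
_________
_________
____X>___
___X_____
___XX____
_________
_________
t=7: _________
_________
_________
____XX___
___X_v___
___XX____
_________
_________
t=8: _________
_________
_________
____XX___
___X<X___
___XX____
_________
_________
t=9: _________
_________
_________
____^X___
___XXX___
___XX____
_________
_________
t=10: _________
_________
_________
___<_X___
___XXX___
___XX____
_________
_________
t=11: _________
_________
___^_____
___X_X___
___XXX___
___XX____
_________
_________
t=12: _________
_________
___X>____
___X_X___
___XXX___
___XX____
_________
_________
t=13: _________
_________
___XX____
___XvX___
___XXX___
___XX____
_________
_________
t=14: _________
_________
___XX____
___<XX___
___XXX___
___XX____
_________
_________
t=15: _________
_________
___XX____
____XX___
___vXX___
___XX____
_________
_________
t=16: _________
_________
___XX____
____XX___
____>X___
___XX____
_________
_________
t=17: _________
_________
___XX____
____^X___
_____X___
___XX____
_________
_________
t=18: _________
_________
___XX____
___<_X___
_____X___
___XX____
_________
_________
t=19: _________
_________
___^X____
___X_X___
_____X___
___XX____
_________
_________

2,3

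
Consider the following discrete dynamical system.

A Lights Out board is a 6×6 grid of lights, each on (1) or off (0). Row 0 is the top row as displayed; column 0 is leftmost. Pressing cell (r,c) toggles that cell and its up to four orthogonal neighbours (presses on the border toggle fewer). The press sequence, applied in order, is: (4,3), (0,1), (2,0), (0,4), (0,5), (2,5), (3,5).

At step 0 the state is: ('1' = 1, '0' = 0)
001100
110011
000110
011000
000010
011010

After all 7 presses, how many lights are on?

18

k=0  001100
110011
000110
011000
000010
011010
k=1  001100
110011
000110
011100
001100
011110
k=2  110100
100011
000110
011100
001100
011110
k=3  110100
000011
110110
111100
001100
011110
k=4  110011
000001
110110
111100
001100
011110
k=5  110000
000000
110110
111100
001100
011110
k=6  110000
000001
110101
111101
001100
011110
k=7  110000
000001
110100
111110
001101
011110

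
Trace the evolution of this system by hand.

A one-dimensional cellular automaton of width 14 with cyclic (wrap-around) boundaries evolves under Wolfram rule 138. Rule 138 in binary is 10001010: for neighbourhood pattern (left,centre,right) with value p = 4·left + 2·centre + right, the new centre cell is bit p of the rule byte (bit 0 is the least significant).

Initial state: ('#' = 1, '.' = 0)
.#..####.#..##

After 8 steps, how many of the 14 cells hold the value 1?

6

0) .#..####.#..##
1) ...####....##.
2) ..####....##..
3) .####....##...
4) ####....##....
5) ###....##....#
6) ##....##....##
7) #....##....###
8) ....##....####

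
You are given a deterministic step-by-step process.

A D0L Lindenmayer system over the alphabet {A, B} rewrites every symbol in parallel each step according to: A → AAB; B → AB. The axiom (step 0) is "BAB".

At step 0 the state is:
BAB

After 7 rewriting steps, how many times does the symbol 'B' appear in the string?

step 0: BAB
step 1: ABAABAB
step 2: AABABAABAABABAABAB
step 3: AABAABABAABABAABAABABAABAABABAABABAABAABABAABAB
step 4: AABAABABAABAABABAABABAABAABABAABABAABAABABAABAABABAABABAAB…BAABABAABABAABAABABAABABAABAABABAABAABABAABABAABAABABAABAB  (len 123)
step 5: AABAABABAABAABABAABABAABAABABAABAABABAABABAABAABABAABABAAB…BAABABAABABAABAABABAABABAABAABABAABAABABAABABAABAABABAABAB  (len 322)
step 6: AABAABABAABAABABAABABAABAABABAABAABABAABABAABAABABAABABAAB…BAABABAABABAABAABABAABABAABAABABAABAABABAABABAABAABABAABAB  (len 843)
step 7: AABAABABAABAABABAABABAABAABABAABAABABAABABAABAABABAABABAAB…BAABABAABABAABAABABAABABAABAABABAABAABABAABABAABAABABAABAB  (len 2207)

843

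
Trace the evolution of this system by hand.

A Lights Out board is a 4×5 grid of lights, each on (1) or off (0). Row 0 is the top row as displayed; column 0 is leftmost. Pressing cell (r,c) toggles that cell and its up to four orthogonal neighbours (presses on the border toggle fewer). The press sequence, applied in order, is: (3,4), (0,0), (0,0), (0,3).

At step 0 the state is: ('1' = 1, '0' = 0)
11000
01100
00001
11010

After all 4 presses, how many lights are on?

11

0) 11000
01100
00001
11010
1) 11000
01100
00000
11001
2) 00000
11100
00000
11001
3) 11000
01100
00000
11001
4) 11111
01110
00000
11001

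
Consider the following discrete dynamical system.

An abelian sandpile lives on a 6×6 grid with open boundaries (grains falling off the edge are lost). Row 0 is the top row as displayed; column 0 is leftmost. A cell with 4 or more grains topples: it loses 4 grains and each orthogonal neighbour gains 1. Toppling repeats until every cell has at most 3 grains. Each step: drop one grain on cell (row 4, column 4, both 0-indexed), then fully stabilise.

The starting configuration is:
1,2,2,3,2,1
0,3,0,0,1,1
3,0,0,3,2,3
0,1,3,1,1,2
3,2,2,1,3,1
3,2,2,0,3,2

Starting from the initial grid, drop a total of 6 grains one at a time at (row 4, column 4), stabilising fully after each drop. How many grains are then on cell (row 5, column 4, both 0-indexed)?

gen 0: 1,2,2,3,2,1
0,3,0,0,1,1
3,0,0,3,2,3
0,1,3,1,1,2
3,2,2,1,3,1
3,2,2,0,3,2
gen 1: 1,2,2,3,2,1
0,3,0,0,1,1
3,0,0,3,2,3
0,1,3,1,2,2
3,2,2,2,1,2
3,2,2,1,0,3
gen 2: 1,2,2,3,2,1
0,3,0,0,1,1
3,0,0,3,2,3
0,1,3,1,2,2
3,2,2,2,2,2
3,2,2,1,0,3
gen 3: 1,2,2,3,2,1
0,3,0,0,1,1
3,0,0,3,2,3
0,1,3,1,2,2
3,2,2,2,3,2
3,2,2,1,0,3
gen 4: 1,2,2,3,2,1
0,3,0,0,1,1
3,0,0,3,2,3
0,1,3,1,3,2
3,2,2,3,0,3
3,2,2,1,1,3
gen 5: 1,2,2,3,2,1
0,3,0,0,1,1
3,0,0,3,2,3
0,1,3,1,3,2
3,2,2,3,1,3
3,2,2,1,1,3
gen 6: 1,2,2,3,2,1
0,3,0,0,1,1
3,0,0,3,2,3
0,1,3,1,3,2
3,2,2,3,2,3
3,2,2,1,1,3

1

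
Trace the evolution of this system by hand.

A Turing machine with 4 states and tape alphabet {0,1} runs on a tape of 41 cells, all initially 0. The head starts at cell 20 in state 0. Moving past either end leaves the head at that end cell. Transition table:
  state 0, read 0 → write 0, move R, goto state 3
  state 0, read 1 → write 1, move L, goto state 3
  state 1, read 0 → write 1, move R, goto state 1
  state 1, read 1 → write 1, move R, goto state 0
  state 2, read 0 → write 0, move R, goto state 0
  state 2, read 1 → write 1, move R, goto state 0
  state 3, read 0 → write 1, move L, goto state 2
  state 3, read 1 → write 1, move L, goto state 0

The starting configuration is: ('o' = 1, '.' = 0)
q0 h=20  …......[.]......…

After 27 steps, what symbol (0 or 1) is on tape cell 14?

gen 0: q0 h=20  …......[.]......…
gen 1: q3 h=21  …......[.]......…
gen 2: q2 h=20  …......[.]o.....…
gen 3: q0 h=21  …......[o]......…
gen 4: q3 h=20  …......[.]o.....…
gen 5: q2 h=19  …......[.]oo....…
gen 6: q0 h=20  …......[o]o.....…
gen 7: q3 h=19  …......[.]oo....…
gen 8: q2 h=18  …......[.]ooo...…
gen 9: q0 h=19  …......[o]oo....…
gen 10: q3 h=18  …......[.]ooo...…
gen 11: q2 h=17  …......[.]oooo..…
gen 12: q0 h=18  …......[o]ooo...…
gen 13: q3 h=17  …......[.]oooo..…
gen 14: q2 h=16  …......[.]ooooo.…
gen 15: q0 h=17  …......[o]oooo..…
gen 16: q3 h=16  …......[.]ooooo.…
gen 17: q2 h=15  …......[.]oooooo…
gen 18: q0 h=16  …......[o]ooooo.…
gen 19: q3 h=15  …......[.]oooooo…
gen 20: q2 h=14  …......[.]oooooo…
gen 21: q0 h=15  …......[o]oooooo…
gen 22: q3 h=14  …......[.]oooooo…
gen 23: q2 h=13  …......[.]oooooo…
gen 24: q0 h=14  …......[o]oooooo…
gen 25: q3 h=13  …......[.]oooooo…
gen 26: q2 h=12  …......[.]oooooo…
gen 27: q0 h=13  …......[o]oooooo…

1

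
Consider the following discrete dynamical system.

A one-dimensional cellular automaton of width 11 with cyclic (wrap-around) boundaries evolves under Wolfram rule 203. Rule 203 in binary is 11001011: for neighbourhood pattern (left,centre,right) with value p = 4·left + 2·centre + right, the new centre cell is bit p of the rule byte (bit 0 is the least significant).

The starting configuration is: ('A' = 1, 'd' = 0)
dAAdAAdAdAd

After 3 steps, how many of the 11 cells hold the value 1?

0) dAAdAAdAdAd
1) AAAdAAddddd
2) AAAdAAdAAAA
3) AAAdAAdAAAA

9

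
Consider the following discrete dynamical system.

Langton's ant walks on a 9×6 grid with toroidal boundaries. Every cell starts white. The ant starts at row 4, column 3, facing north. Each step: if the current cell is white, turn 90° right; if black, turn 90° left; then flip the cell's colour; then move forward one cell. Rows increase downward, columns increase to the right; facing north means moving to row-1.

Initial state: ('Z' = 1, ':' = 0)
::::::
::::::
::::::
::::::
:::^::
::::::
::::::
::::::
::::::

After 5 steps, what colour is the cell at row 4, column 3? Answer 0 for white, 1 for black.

0

k=0  ::::::
::::::
::::::
::::::
:::^::
::::::
::::::
::::::
::::::
k=1  ::::::
::::::
::::::
::::::
:::Z>:
::::::
::::::
::::::
::::::
k=2  ::::::
::::::
::::::
::::::
:::ZZ:
::::v:
::::::
::::::
::::::
k=3  ::::::
::::::
::::::
::::::
:::ZZ:
:::<Z:
::::::
::::::
::::::
k=4  ::::::
::::::
::::::
::::::
:::^Z:
:::ZZ:
::::::
::::::
::::::
k=5  ::::::
::::::
::::::
::::::
::<:Z:
:::ZZ:
::::::
::::::
::::::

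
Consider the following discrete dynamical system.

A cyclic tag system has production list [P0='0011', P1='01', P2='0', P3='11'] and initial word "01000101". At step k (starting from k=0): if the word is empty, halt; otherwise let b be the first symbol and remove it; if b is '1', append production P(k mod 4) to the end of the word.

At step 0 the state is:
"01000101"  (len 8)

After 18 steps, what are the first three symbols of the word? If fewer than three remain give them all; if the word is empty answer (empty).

k=0  "01000101"  (len 8)
k=1  "1000101"  (len 7)
k=2  "00010101"  (len 8)
k=3  "0010101"  (len 7)
k=4  "010101"  (len 6)
k=5  "10101"  (len 5)
k=6  "010101"  (len 6)
k=7  "10101"  (len 5)
k=8  "010111"  (len 6)
k=9  "10111"  (len 5)
k=10  "011101"  (len 6)
k=11  "11101"  (len 5)
k=12  "110111"  (len 6)
k=13  "101110011"  (len 9)
k=14  "0111001101"  (len 10)
k=15  "111001101"  (len 9)
k=16  "1100110111"  (len 10)
k=17  "1001101110011"  (len 13)
k=18  "00110111001101"  (len 14)

001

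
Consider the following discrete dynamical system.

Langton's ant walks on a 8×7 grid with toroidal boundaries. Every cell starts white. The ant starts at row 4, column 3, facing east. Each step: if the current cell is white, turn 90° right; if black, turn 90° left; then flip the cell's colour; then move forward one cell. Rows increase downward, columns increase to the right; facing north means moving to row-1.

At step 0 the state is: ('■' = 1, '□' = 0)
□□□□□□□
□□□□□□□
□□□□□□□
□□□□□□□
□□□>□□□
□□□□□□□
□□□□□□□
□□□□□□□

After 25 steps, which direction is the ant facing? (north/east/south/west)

south

0) □□□□□□□
□□□□□□□
□□□□□□□
□□□□□□□
□□□>□□□
□□□□□□□
□□□□□□□
□□□□□□□
1) □□□□□□□
□□□□□□□
□□□□□□□
□□□□□□□
□□□■□□□
□□□v□□□
□□□□□□□
□□□□□□□
2) □□□□□□□
□□□□□□□
□□□□□□□
□□□□□□□
□□□■□□□
□□<■□□□
□□□□□□□
□□□□□□□
3) □□□□□□□
□□□□□□□
□□□□□□□
□□□□□□□
□□^■□□□
□□■■□□□
□□□□□□□
□□□□□□□
4) □□□□□□□
□□□□□□□
□□□□□□□
□□□□□□□
□□■>□□□
□□■■□□□
□□□□□□□
□□□□□□□
5) □□□□□□□
□□□□□□□
□□□□□□□
□□□^□□□
□□■□□□□
□□■■□□□
□□□□□□□
□□□□□□□
6) □□□□□□□
□□□□□□□
□□□□□□□
□□□■>□□
□□■□□□□
□□■■□□□
□□□□□□□
□□□□□□□
7) □□□□□□□
□□□□□□□
□□□□□□□
□□□■■□□
□□■□v□□
□□■■□□□
□□□□□□□
□□□□□□□
8) □□□□□□□
□□□□□□□
□□□□□□□
□□□■■□□
□□■<■□□
□□■■□□□
□□□□□□□
□□□□□□□
9) □□□□□□□
□□□□□□□
□□□□□□□
□□□^■□□
□□■■■□□
□□■■□□□
□□□□□□□
□□□□□□□
10) □□□□□□□
□□□□□□□
□□□□□□□
□□<□■□□
□□■■■□□
□□■■□□□
□□□□□□□
□□□□□□□
11) □□□□□□□
□□□□□□□
□□^□□□□
□□■□■□□
□□■■■□□
□□■■□□□
□□□□□□□
□□□□□□□
12) □□□□□□□
□□□□□□□
□□■>□□□
□□■□■□□
□□■■■□□
□□■■□□□
□□□□□□□
□□□□□□□
13) □□□□□□□
□□□□□□□
□□■■□□□
□□■v■□□
□□■■■□□
□□■■□□□
□□□□□□□
□□□□□□□
14) □□□□□□□
□□□□□□□
□□■■□□□
□□<■■□□
□□■■■□□
□□■■□□□
□□□□□□□
□□□□□□□
15) □□□□□□□
□□□□□□□
□□■■□□□
□□□■■□□
□□v■■□□
□□■■□□□
□□□□□□□
□□□□□□□
16) □□□□□□□
□□□□□□□
□□■■□□□
□□□■■□□
□□□>■□□
□□■■□□□
□□□□□□□
□□□□□□□
17) □□□□□□□
□□□□□□□
□□■■□□□
□□□^■□□
□□□□■□□
□□■■□□□
□□□□□□□
□□□□□□□
18) □□□□□□□
□□□□□□□
□□■■□□□
□□<□■□□
□□□□■□□
□□■■□□□
□□□□□□□
□□□□□□□
19) □□□□□□□
□□□□□□□
□□^■□□□
□□■□■□□
□□□□■□□
□□■■□□□
□□□□□□□
□□□□□□□
20) □□□□□□□
□□□□□□□
□<□■□□□
□□■□■□□
□□□□■□□
□□■■□□□
□□□□□□□
□□□□□□□
21) □□□□□□□
□^□□□□□
□■□■□□□
□□■□■□□
□□□□■□□
□□■■□□□
□□□□□□□
□□□□□□□
22) □□□□□□□
□■>□□□□
□■□■□□□
□□■□■□□
□□□□■□□
□□■■□□□
□□□□□□□
□□□□□□□
23) □□□□□□□
□■■□□□□
□■v■□□□
□□■□■□□
□□□□■□□
□□■■□□□
□□□□□□□
□□□□□□□
24) □□□□□□□
□■■□□□□
□<■■□□□
□□■□■□□
□□□□■□□
□□■■□□□
□□□□□□□
□□□□□□□
25) □□□□□□□
□■■□□□□
□□■■□□□
□v■□■□□
□□□□■□□
□□■■□□□
□□□□□□□
□□□□□□□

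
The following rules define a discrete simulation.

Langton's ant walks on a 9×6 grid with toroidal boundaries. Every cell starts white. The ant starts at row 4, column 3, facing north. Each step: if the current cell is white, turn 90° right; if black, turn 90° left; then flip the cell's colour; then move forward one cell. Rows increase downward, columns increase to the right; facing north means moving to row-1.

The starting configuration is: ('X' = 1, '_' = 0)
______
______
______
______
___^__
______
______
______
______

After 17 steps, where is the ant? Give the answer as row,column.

0) ______
______
______
______
___^__
______
______
______
______
1) ______
______
______
______
___X>_
______
______
______
______
2) ______
______
______
______
___XX_
____v_
______
______
______
3) ______
______
______
______
___XX_
___<X_
______
______
______
4) ______
______
______
______
___^X_
___XX_
______
______
______
5) ______
______
______
______
__<_X_
___XX_
______
______
______
6) ______
______
______
__^___
__X_X_
___XX_
______
______
______
7) ______
______
______
__X>__
__X_X_
___XX_
______
______
______
8) ______
______
______
__XX__
__XvX_
___XX_
______
______
______
9) ______
______
______
__XX__
__<XX_
___XX_
______
______
______
10) ______
______
______
__XX__
___XX_
__vXX_
______
______
______
11) ______
______
______
__XX__
___XX_
_<XXX_
______
______
______
12) ______
______
______
__XX__
_^_XX_
_XXXX_
______
______
______
13) ______
______
______
__XX__
_X>XX_
_XXXX_
______
______
______
14) ______
______
______
__XX__
_XXXX_
_XvXX_
______
______
______
15) ______
______
______
__XX__
_XXXX_
_X_>X_
______
______
______
16) ______
______
______
__XX__
_XX^X_
_X__X_
______
______
______
17) ______
______
______
__XX__
_X<_X_
_X__X_
______
______
______

4,2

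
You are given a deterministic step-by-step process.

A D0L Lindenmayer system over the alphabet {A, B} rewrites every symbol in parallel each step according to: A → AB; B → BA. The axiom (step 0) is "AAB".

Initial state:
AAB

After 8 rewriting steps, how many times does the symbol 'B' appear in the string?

384

[0] AAB
[1] ABABBA
[2] ABBAABBABAAB
[3] ABBABAABABBABAABBAABABBA
[4] ABBABAABBAABABBAABBABAABBAABABBABAABABBAABBABAAB
[5] ABBABAABBAABABBABAABABBAABBABAABABBABAABBAABABBABAABABBAABBABAABBAABABBAABBABAABABBABAABBAABABBA
[6] ABBABAABBAABABBABAABABBAABBABAABBAABABBAABBABAABABBABAABBA…BAABBABAABABBABAABBAABABBAABBABAABBAABABBABAABABBAABBABAAB  (len 192)
[7] ABBABAABBAABABBABAABABBAABBABAABBAABABBAABBABAABABBABAABBA…ABBAABABBABAABABBAABBABAABBAABABBAABBABAABABBABAABBAABABBA  (len 384)
[8] ABBABAABBAABABBABAABABBAABBABAABBAABABBAABBABAABABBABAABBA…BAABBABAABABBABAABBAABABBAABBABAABBAABABBABAABABBAABBABAAB  (len 768)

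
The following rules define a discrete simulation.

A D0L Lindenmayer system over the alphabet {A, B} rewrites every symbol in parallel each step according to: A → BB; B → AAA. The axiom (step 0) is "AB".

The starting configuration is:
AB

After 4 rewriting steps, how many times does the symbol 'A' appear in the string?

36

gen 0: AB
gen 1: BBAAA
gen 2: AAAAAABBBBBB
gen 3: BBBBBBBBBBBBAAAAAAAAAAAAAAAAAA
gen 4: AAAAAAAAAAAAAAAAAAAAAAAAAAAAAAAAAAAABBBBBBBBBBBBBBBBBBBBBBBBBBBBBBBBBBBB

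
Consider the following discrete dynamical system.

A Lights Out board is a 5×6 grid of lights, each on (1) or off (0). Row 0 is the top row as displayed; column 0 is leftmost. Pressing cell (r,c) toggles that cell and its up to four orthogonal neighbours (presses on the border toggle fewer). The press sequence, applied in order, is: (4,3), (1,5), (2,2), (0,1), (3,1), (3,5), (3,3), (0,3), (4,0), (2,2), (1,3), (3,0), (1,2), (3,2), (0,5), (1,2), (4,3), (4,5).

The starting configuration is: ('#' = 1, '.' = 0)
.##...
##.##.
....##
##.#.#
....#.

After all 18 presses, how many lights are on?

16

k=0  .##...
##.##.
....##
##.#.#
....#.
k=1  .##...
##.##.
....##
##...#
..##..
k=2  .##..#
##.#.#
....#.
##...#
..##..
k=3  .##..#
####.#
.####.
###..#
..##..
k=4  #....#
#.##.#
.####.
###..#
..##..
k=5  #....#
#.##.#
..###.
.....#
.###..
k=6  #....#
#.##.#
..####
....#.
.###.#
k=7  #....#
#.##.#
..#.##
..##..
.##..#
k=8  #.####
#.#..#
..#.##
..##..
.##..#
k=9  #.####
#.#..#
..#.##
#.##..
#.#..#
k=10  #.####
#....#
.#.###
#..#..
#.#..#
k=11  #.#.##
#.####
.#..##
#..#..
#.#..#
k=12  #.#.##
#.####
##..##
.#.#..
..#..#
k=13  #...##
##..##
###.##
.#.#..
..#..#
k=14  #...##
##..##
##..##
..#...
.....#
k=15  #.....
##..#.
##..##
..#...
.....#
k=16  #.#...
#.###.
###.##
..#...
.....#
k=17  #.#...
#.###.
###.##
..##..
..####
k=18  #.#...
#.###.
###.##
..##.#
..##..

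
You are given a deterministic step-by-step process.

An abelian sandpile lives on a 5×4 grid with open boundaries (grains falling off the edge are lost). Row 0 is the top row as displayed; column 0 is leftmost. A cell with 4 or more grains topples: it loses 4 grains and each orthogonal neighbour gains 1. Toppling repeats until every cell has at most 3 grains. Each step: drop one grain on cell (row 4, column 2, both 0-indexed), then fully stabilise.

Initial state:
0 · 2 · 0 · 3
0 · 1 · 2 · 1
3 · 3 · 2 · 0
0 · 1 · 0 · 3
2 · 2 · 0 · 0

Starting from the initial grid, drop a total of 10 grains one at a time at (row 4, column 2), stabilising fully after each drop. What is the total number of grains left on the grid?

0) 0 · 2 · 0 · 3
0 · 1 · 2 · 1
3 · 3 · 2 · 0
0 · 1 · 0 · 3
2 · 2 · 0 · 0
1) 0 · 2 · 0 · 3
0 · 1 · 2 · 1
3 · 3 · 2 · 0
0 · 1 · 0 · 3
2 · 2 · 1 · 0
2) 0 · 2 · 0 · 3
0 · 1 · 2 · 1
3 · 3 · 2 · 0
0 · 1 · 0 · 3
2 · 2 · 2 · 0
3) 0 · 2 · 0 · 3
0 · 1 · 2 · 1
3 · 3 · 2 · 0
0 · 1 · 0 · 3
2 · 2 · 3 · 0
4) 0 · 2 · 0 · 3
0 · 1 · 2 · 1
3 · 3 · 2 · 0
0 · 1 · 1 · 3
2 · 3 · 0 · 1
5) 0 · 2 · 0 · 3
0 · 1 · 2 · 1
3 · 3 · 2 · 0
0 · 1 · 1 · 3
2 · 3 · 1 · 1
6) 0 · 2 · 0 · 3
0 · 1 · 2 · 1
3 · 3 · 2 · 0
0 · 1 · 1 · 3
2 · 3 · 2 · 1
7) 0 · 2 · 0 · 3
0 · 1 · 2 · 1
3 · 3 · 2 · 0
0 · 1 · 1 · 3
2 · 3 · 3 · 1
8) 0 · 2 · 0 · 3
0 · 1 · 2 · 1
3 · 3 · 2 · 0
0 · 2 · 2 · 3
3 · 0 · 1 · 2
9) 0 · 2 · 0 · 3
0 · 1 · 2 · 1
3 · 3 · 2 · 0
0 · 2 · 2 · 3
3 · 0 · 2 · 2
10) 0 · 2 · 0 · 3
0 · 1 · 2 · 1
3 · 3 · 2 · 0
0 · 2 · 2 · 3
3 · 0 · 3 · 2

32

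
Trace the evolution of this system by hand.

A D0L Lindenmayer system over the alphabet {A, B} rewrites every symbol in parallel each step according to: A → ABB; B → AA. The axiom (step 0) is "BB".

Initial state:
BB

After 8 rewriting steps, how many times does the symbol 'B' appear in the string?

1448

0) BB
1) AAAA
2) ABBABBABBABB
3) ABBAAAAABBAAAAABBAAAAABBAAAA
4) ABBAAAAABBABBABBABBABBAAAAABBABBABBABBABBAAAAABBABBABBABBABBAAAAABBABBABBABB
5) ABBAAAAABBABBABBABBABBAAAAABBAAAAABBAAAAABBAAAAABBAAAAABBA…AAAAABBAAAAABBAAAAABBABBABBABBABBAAAAABBAAAAABBAAAAABBAAAA  (len 188)
6) ABBAAAAABBABBABBABBABBAAAAABBAAAAABBAAAAABBAAAAABBAAAAABBA…BABBAAAAABBABBABBABBABBAAAAABBABBABBABBABBAAAAABBABBABBABB  (len 492)
7) ABBAAAAABBABBABBABBABBAAAAABBAAAAABBAAAAABBAAAAABBAAAAABBA…AAAAABBAAAAABBAAAAABBABBABBABBABBAAAAABBAAAAABBAAAAABBAAAA  (len 1244)
8) ABBAAAAABBABBABBABBABBAAAAABBAAAAABBAAAAABBAAAAABBAAAAABBA…BABBAAAAABBABBABBABBABBAAAAABBABBABBABBABBAAAAABBABBABBABB  (len 3212)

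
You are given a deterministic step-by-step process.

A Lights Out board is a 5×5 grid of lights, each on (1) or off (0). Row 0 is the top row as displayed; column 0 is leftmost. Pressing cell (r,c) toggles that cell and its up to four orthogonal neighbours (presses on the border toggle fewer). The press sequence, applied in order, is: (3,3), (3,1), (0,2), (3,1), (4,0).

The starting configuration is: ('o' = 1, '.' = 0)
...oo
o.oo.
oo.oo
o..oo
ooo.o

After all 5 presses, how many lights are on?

gen 0: ...oo
o.oo.
oo.oo
o..oo
ooo.o
gen 1: ...oo
o.oo.
oo..o
o.o..
ooooo
gen 2: ...oo
o.oo.
o...o
.o...
o.ooo
gen 3: .oo.o
o..o.
o...o
.o...
o.ooo
gen 4: .oo.o
o..o.
oo..o
o.o..
ooooo
gen 5: .oo.o
o..o.
oo..o
..o..
..ooo

12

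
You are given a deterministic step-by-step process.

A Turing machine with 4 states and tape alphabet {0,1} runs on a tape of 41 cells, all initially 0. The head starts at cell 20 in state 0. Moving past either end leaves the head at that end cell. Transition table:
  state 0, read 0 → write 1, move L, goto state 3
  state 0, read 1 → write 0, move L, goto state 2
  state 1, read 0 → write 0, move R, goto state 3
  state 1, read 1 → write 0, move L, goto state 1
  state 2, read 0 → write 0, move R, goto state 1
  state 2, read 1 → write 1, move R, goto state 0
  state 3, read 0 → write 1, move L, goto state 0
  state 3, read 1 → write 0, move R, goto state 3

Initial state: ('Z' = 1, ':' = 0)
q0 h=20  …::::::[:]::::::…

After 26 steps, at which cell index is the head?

gen 0: q0 h=20  …::::::[:]::::::…
gen 1: q3 h=19  …::::::[:]Z:::::…
gen 2: q0 h=18  …::::::[:]ZZ::::…
gen 3: q3 h=17  …::::::[:]ZZZ:::…
gen 4: q0 h=16  …::::::[:]ZZZZ::…
gen 5: q3 h=15  …::::::[:]ZZZZZ:…
gen 6: q0 h=14  …::::::[:]ZZZZZZ…
gen 7: q3 h=13  …::::::[:]ZZZZZZ…
gen 8: q0 h=12  …::::::[:]ZZZZZZ…
gen 9: q3 h=11  …::::::[:]ZZZZZZ…
gen 10: q0 h=10  …::::::[:]ZZZZZZ…
gen 11: q3 h= 9  …::::::[:]ZZZZZZ…
gen 12: q0 h= 8  …::::::[:]ZZZZZZ…
gen 13: q3 h= 7  …::::::[:]ZZZZZZ…
gen 14: q0 h= 6  |::::::[:]ZZZZZZ…
gen 15: q3 h= 5  |:::::[:]ZZZZZZ…
gen 16: q0 h= 4  |::::[:]ZZZZZZ…
gen 17: q3 h= 3  |:::[:]ZZZZZZ…
gen 18: q0 h= 2  |::[:]ZZZZZZ…
gen 19: q3 h= 1  |:[:]ZZZZZZ…
gen 20: q0 h= 0  |[:]ZZZZZZ…
gen 21: q3 h= 0  |[Z]ZZZZZZ…
gen 22: q3 h= 1  |:[Z]ZZZZZZ…
gen 23: q3 h= 2  |::[Z]ZZZZZZ…
gen 24: q3 h= 3  |:::[Z]ZZZZZZ…
gen 25: q3 h= 4  |::::[Z]ZZZZZZ…
gen 26: q3 h= 5  |:::::[Z]ZZZZZZ…

5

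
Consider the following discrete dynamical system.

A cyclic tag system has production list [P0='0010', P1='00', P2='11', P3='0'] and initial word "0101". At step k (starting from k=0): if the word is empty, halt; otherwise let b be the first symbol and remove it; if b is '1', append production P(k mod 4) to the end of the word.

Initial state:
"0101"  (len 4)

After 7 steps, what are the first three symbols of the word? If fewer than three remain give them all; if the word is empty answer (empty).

t=0: "0101"  (len 4)
t=1: "101"  (len 3)
t=2: "0100"  (len 4)
t=3: "100"  (len 3)
t=4: "000"  (len 3)
t=5: "00"  (len 2)
t=6: "0"  (len 1)
t=7: (halted — word empty)

(empty)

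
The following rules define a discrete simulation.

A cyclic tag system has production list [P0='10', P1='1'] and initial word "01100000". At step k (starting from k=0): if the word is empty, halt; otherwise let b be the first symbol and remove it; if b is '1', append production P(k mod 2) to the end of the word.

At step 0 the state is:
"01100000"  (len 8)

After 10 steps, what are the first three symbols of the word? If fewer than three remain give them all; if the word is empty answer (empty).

[0] "01100000"  (len 8)
[1] "1100000"  (len 7)
[2] "1000001"  (len 7)
[3] "00000110"  (len 8)
[4] "0000110"  (len 7)
[5] "000110"  (len 6)
[6] "00110"  (len 5)
[7] "0110"  (len 4)
[8] "110"  (len 3)
[9] "1010"  (len 4)
[10] "0101"  (len 4)

010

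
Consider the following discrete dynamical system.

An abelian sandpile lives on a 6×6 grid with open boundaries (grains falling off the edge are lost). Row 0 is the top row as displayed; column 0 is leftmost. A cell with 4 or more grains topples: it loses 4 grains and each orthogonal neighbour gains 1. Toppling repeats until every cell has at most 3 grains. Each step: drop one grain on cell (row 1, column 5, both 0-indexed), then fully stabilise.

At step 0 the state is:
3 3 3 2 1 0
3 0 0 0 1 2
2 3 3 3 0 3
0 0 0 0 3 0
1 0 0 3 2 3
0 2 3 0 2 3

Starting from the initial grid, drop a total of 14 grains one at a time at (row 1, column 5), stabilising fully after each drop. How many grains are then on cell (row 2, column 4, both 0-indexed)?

2

k=0  3 3 3 2 1 0
3 0 0 0 1 2
2 3 3 3 0 3
0 0 0 0 3 0
1 0 0 3 2 3
0 2 3 0 2 3
k=1  3 3 3 2 1 0
3 0 0 0 1 3
2 3 3 3 0 3
0 0 0 0 3 0
1 0 0 3 2 3
0 2 3 0 2 3
k=2  3 3 3 2 1 1
3 0 0 0 2 1
2 3 3 3 1 0
0 0 0 0 3 1
1 0 0 3 2 3
0 2 3 0 2 3
k=3  3 3 3 2 1 1
3 0 0 0 2 2
2 3 3 3 1 0
0 0 0 0 3 1
1 0 0 3 2 3
0 2 3 0 2 3
k=4  3 3 3 2 1 1
3 0 0 0 2 3
2 3 3 3 1 0
0 0 0 0 3 1
1 0 0 3 2 3
0 2 3 0 2 3
k=5  3 3 3 2 1 2
3 0 0 0 3 0
2 3 3 3 1 1
0 0 0 0 3 1
1 0 0 3 2 3
0 2 3 0 2 3
k=6  3 3 3 2 1 2
3 0 0 0 3 1
2 3 3 3 1 1
0 0 0 0 3 1
1 0 0 3 2 3
0 2 3 0 2 3
k=7  3 3 3 2 1 2
3 0 0 0 3 2
2 3 3 3 1 1
0 0 0 0 3 1
1 0 0 3 2 3
0 2 3 0 2 3
k=8  3 3 3 2 1 2
3 0 0 0 3 3
2 3 3 3 1 1
0 0 0 0 3 1
1 0 0 3 2 3
0 2 3 0 2 3
k=9  3 3 3 2 2 3
3 0 0 1 0 1
2 3 3 3 2 2
0 0 0 0 3 1
1 0 0 3 2 3
0 2 3 0 2 3
k=10  3 3 3 2 2 3
3 0 0 1 0 2
2 3 3 3 2 2
0 0 0 0 3 1
1 0 0 3 2 3
0 2 3 0 2 3
k=11  3 3 3 2 2 3
3 0 0 1 0 3
2 3 3 3 2 2
0 0 0 0 3 1
1 0 0 3 2 3
0 2 3 0 2 3
k=12  3 3 3 2 3 0
3 0 0 1 1 1
2 3 3 3 2 3
0 0 0 0 3 1
1 0 0 3 2 3
0 2 3 0 2 3
k=13  3 3 3 2 3 0
3 0 0 1 1 2
2 3 3 3 2 3
0 0 0 0 3 1
1 0 0 3 2 3
0 2 3 0 2 3
k=14  3 3 3 2 3 0
3 0 0 1 1 3
2 3 3 3 2 3
0 0 0 0 3 1
1 0 0 3 2 3
0 2 3 0 2 3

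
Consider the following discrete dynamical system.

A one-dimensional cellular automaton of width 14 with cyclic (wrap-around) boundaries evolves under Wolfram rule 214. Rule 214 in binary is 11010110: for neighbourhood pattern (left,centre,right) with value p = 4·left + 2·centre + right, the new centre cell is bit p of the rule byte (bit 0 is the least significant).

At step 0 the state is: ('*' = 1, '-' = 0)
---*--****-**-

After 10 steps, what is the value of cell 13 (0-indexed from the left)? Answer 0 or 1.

gen 0: ---*--****-**-
gen 1: --****-***--**
gen 2: **-***--****-*
gen 3: **--****-***--
gen 4: -***-***--****
gen 5: --**--****-***
gen 6: **-***-***--**
gen 7: **--**--****-*
gen 8: ****-***-***--
gen 9: -***--**--****
gen 10: --****-***-***

1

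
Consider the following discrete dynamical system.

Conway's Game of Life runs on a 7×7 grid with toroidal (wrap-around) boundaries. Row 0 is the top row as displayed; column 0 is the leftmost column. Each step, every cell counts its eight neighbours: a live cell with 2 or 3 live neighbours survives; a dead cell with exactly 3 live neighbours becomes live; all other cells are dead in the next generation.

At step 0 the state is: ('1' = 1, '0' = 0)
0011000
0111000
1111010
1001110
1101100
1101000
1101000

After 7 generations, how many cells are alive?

k=0  0011000
0111000
1111010
1001110
1101100
1101000
1101000
k=1  1000100
1000000
1000010
0000010
0000010
0001001
1001100
k=2  1101101
1100000
0000000
0000110
0000111
0001011
1001111
k=3  0001000
0110001
0000000
0000101
0001000
0001000
0100000
k=4  1100000
0010000
1000010
0000000
0001100
0010000
0010000
k=5  0110000
1000001
0000000
0000100
0001000
0010000
0010000
k=6  1110000
1100000
0000000
0000000
0001000
0011000
0011000
k=7  1001000
1010000
0000000
0000000
0011000
0000100
0000000

7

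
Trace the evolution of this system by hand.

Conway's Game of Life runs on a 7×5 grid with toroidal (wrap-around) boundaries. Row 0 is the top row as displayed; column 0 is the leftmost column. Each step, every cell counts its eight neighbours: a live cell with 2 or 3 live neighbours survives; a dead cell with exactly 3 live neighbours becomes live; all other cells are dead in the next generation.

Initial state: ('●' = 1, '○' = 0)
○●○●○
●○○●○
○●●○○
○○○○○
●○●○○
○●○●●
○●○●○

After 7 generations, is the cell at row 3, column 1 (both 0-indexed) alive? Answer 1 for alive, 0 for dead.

k=0  ○●○●○
●○○●○
○●●○○
○○○○○
●○●○○
○●○●●
○●○●○
k=1  ●●○●○
●○○●●
○●●○○
○○●○○
●●●●●
○●○●●
○●○●○
k=2  ○●○●○
○○○●○
●●●○●
○○○○●
○○○○○
○○○○○
○●○●○
k=3  ○○○●●
○○○●○
●●●○●
○●○●●
○○○○○
○○○○○
○○○○○
k=4  ○○○●●
○●○○○
○●○○○
○●○●●
○○○○○
○○○○○
○○○○○
k=5  ○○○○○
●○●○○
○●○○○
●○●○○
○○○○○
○○○○○
○○○○○
k=6  ○○○○○
○●○○○
●○●○○
○●○○○
○○○○○
○○○○○
○○○○○
k=7  ○○○○○
○●○○○
●○●○○
○●○○○
○○○○○
○○○○○
○○○○○

1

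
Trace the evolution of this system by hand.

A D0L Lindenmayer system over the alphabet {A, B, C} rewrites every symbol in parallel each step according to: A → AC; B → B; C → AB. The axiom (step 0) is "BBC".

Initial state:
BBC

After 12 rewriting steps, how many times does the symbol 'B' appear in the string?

146

0) BBC
1) BBAB
2) BBACB
3) BBACABB
4) BBACABACBB
5) BBACABACBACABBB
6) BBACABACBACABBACABACBBB
7) BBACABACBACABBACABACBBACABACBACABBBB
8) BBACABACBACABBACABACBBACABACBACABBBACABACBACABBACABACBBBB
9) BBACABACBACABBACABACBBACABACBACABBBACABACBACABBACABACBBBACABACBACABBACABACBBACABACBACABBBBB
10) BBACABACBACABBACABACBBACABACBACABBBACABACBACABBACABACBBBAC…BBACABACBACABBACABACBBACABACBACABBBACABACBACABBACABACBBBBB  (len 146)
11) BBACABACBACABBACABACBBACABACBACABBBACABACBACABBACABACBBBAC…BACABACBACABBACABACBBBACABACBACABBACABACBBACABACBACABBBBBB  (len 235)
12) BBACABACBACABBACABACBBACABACBACABBBACABACBACABBACABACBBBAC…BACABACBACABBACABACBBACABACBACABBBACABACBACABBACABACBBBBBB  (len 379)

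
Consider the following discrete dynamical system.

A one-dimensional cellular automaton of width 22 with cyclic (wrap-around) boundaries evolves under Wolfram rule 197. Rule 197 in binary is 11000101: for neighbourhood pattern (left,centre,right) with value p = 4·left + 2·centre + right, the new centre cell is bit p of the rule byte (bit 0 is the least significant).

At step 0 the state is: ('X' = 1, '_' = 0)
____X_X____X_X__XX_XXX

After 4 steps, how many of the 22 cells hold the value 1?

[0] ____X_X____X_X__XX_XXX
[1] _XX_X_X_XX_X_X___X__XX
[2] __X_X_X__X_X_X_X_X___X
[3] __X_X_X__X_X_X_X_X_X_X
[4] __X_X_X__X_X_X_X_X_X_X

10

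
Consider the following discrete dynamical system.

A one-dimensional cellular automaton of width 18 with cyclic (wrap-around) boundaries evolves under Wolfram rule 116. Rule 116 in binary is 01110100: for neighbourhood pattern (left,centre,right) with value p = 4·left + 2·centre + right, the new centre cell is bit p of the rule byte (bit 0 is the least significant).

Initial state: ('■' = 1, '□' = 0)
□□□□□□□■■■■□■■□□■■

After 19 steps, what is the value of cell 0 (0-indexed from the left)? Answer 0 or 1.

k=0  □□□□□□□■■■■□■■□□■■
k=1  ■□□□□□□□□□■■□■■□□■
k=2  ■■□□□□□□□□□■■□■■□□
k=3  □■■□□□□□□□□□■■□■■□
k=4  □□■■□□□□□□□□□■■□■■
k=5  ■□□■■□□□□□□□□□■■□■
k=6  ■■□□■■□□□□□□□□□■■□
k=7  □■■□□■■□□□□□□□□□■■
k=8  ■□■■□□■■□□□□□□□□□■
k=9  ■■□■■□□■■□□□□□□□□□
k=10  □■■□■■□□■■□□□□□□□□
k=11  □□■■□■■□□■■□□□□□□□
k=12  □□□■■□■■□□■■□□□□□□
k=13  □□□□■■□■■□□■■□□□□□
k=14  □□□□□■■□■■□□■■□□□□
k=15  □□□□□□■■□■■□□■■□□□
k=16  □□□□□□□■■□■■□□■■□□
k=17  □□□□□□□□■■□■■□□■■□
k=18  □□□□□□□□□■■□■■□□■■
k=19  ■□□□□□□□□□■■□■■□□■

1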